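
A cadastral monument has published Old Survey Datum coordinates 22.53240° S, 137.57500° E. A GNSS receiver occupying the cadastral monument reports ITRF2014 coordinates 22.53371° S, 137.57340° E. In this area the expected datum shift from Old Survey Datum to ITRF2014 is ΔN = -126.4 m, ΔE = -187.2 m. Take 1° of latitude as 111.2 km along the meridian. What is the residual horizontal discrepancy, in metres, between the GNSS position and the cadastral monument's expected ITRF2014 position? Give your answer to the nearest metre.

30 m

Observed coordinate differences: Δφ = -0.00131°, Δλ = -0.00160°.
Converting to metres (1° lat = 111200 m, cos φ = 0.923663): observed ΔN = -145.7 m, observed ΔE = -164.3 m.
Subtracting the expected shift leaves a residual of -145.7 − (-126.4) = -19.3 m north and -164.3 − (-187.2) = 22.9 m east.
Residual distance = √((-19.3)² + 22.9²) = 29.9 m.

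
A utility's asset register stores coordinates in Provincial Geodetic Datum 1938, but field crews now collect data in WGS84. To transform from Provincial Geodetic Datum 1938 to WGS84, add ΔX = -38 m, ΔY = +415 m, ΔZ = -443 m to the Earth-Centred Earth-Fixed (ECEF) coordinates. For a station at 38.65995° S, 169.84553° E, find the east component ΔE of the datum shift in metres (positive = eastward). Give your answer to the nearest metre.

ΔE = -402 m

At φ = -38.65995°, λ = 169.84553°: sin φ = -0.624697, cos φ = 0.780867, sin λ = 0.176303, cos λ = -0.984336.
ΔE = −sin λ·ΔX + cos λ·ΔY = −(0.176303)·(-38) + (-0.984336)·(415) = -401.80 m.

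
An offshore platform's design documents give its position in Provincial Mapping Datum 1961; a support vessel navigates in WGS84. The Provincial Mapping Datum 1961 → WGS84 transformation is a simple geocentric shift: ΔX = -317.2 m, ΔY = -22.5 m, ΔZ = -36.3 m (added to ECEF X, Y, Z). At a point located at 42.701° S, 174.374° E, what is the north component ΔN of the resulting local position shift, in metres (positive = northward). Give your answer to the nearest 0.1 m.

At φ = -42.701°, λ = 174.374°: sin φ = -0.678172, cos φ = 0.734903, sin λ = 0.098035, cos λ = -0.995183.
ΔN = −sin φ cos λ·ΔX − sin φ sin λ·ΔY + cos φ·ΔZ = −(-0.678172)(-0.995183)(-317.2) − (-0.678172)(0.098035)(-22.5) + (0.734903)(-36.3) = 185.91 m.

ΔN = 185.9 m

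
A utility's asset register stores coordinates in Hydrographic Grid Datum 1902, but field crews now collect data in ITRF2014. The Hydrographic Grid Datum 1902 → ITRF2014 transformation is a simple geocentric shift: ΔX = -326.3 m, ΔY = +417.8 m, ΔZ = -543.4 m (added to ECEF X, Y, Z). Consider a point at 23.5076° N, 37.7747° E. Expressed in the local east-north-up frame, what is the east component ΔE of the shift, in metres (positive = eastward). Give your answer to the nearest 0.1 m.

At φ = 23.5076°, λ = 37.7747°: sin φ = 0.398871, cos φ = 0.917007, sin λ = 0.612558, cos λ = 0.790426.
ΔE = −sin λ·ΔX + cos λ·ΔY = −(0.612558)·(-326.3) + (0.790426)·(417.8) = 530.12 m.

ΔE = 530.1 m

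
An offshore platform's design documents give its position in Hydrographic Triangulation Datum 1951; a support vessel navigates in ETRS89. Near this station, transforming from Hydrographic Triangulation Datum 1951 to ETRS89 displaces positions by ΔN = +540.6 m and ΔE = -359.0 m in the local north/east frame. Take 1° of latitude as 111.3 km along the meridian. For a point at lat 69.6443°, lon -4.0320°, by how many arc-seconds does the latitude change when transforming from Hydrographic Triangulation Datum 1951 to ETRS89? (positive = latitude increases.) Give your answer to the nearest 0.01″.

Δφ = 17.49″

1° of latitude = 111.3 km, so Δφ = 540.6 / 111300 = 0.0048571° = 17.486″.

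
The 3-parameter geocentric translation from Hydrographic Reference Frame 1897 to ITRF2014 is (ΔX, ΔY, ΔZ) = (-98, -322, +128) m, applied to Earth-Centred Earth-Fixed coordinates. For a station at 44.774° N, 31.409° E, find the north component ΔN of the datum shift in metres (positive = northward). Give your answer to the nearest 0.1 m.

The local north axis is (−sin φ cos λ, −sin φ sin λ, cos φ), giving ΔN = 58.909 + 118.189 + 90.866 = 267.96 m.

ΔN = 268.0 m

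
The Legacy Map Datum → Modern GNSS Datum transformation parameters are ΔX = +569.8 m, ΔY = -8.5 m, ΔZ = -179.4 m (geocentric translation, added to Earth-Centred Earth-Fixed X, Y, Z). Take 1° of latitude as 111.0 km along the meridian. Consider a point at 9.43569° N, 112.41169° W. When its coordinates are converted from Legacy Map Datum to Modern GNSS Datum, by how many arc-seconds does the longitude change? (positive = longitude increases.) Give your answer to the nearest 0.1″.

Δλ = 17.4″

sin φ = 0.163940, cos φ = 0.986470, sin λ = -0.924468, cos λ = -0.381259.
East component: ΔE = −sin λ·ΔX + cos λ·ΔY = −(-0.924468)(569.8) + (-0.381259)(-8.5) = 530.00 m.
1° of latitude spans 111000 m; at latitude φ, 1° of longitude spans that × cos φ = 109498.2 m, so Δλ = 530.00 / 109498.2 × 3600 = 17.425″.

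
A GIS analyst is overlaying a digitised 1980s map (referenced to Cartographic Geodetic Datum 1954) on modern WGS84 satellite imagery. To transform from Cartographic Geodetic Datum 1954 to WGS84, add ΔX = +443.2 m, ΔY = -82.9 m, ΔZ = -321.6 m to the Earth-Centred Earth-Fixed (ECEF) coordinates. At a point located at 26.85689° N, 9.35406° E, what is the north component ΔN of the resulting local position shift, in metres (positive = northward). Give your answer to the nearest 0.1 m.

At φ = 26.85689°, λ = 9.35406°: sin φ = 0.451764, cos φ = 0.892138, sin λ = 0.162535, cos λ = 0.986703.
ΔN = −sin φ cos λ·ΔX − sin φ sin λ·ΔY + cos φ·ΔZ = −(0.451764)(0.986703)(443.2) − (0.451764)(0.162535)(-82.9) + (0.892138)(-321.6) = -478.38 m.

ΔN = -478.4 m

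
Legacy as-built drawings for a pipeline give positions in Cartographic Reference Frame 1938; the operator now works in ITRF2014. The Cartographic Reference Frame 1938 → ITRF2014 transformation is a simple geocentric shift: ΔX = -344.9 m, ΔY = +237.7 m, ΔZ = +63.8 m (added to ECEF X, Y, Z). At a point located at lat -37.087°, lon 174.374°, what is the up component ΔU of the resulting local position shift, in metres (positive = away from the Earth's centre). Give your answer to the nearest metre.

ΔU = 254 m

At φ = -37.087°, λ = 174.374°: sin φ = -0.603027, cos φ = 0.797721, sin λ = 0.098035, cos λ = -0.995183.
ΔU = cos φ cos λ·ΔX + cos φ sin λ·ΔY + sin φ·ΔZ = (0.797721)(-0.995183)(-344.9) + (0.797721)(0.098035)(237.7) + (-0.603027)(63.8) = 253.92 m.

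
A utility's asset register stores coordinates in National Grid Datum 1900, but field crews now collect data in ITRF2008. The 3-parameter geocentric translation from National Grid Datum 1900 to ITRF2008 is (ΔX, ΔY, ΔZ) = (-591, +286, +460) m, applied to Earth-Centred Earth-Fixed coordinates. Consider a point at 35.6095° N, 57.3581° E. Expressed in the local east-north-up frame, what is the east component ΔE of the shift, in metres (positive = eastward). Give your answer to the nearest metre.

At φ = 35.6095°, λ = 57.3581°: sin φ = 0.582258, cos φ = 0.813004, sin λ = 0.842058, cos λ = 0.539387.
ΔE = −sin λ·ΔX + cos λ·ΔY = −(0.842058)·(-591) + (0.539387)·(286) = 651.92 m.

ΔE = 652 m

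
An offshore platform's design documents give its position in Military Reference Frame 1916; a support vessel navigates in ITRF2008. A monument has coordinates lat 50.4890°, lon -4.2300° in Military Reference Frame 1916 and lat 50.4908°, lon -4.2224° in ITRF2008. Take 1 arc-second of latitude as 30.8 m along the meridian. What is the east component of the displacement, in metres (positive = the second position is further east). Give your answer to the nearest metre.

Δφ = 50.4908° − 50.4890° = +0.0018°; Δλ = -4.2224° − -4.2300° = +0.0076°.
1° of latitude = 3600 × 30.80 = 110880 m.
ΔN = Δφ × 110880 = 199.6 m; ΔE = Δλ × 110880 × cos(50.4890°) = +0.0076 × 110880 × 0.636226 = 536.1 m.

ΔE = 536 m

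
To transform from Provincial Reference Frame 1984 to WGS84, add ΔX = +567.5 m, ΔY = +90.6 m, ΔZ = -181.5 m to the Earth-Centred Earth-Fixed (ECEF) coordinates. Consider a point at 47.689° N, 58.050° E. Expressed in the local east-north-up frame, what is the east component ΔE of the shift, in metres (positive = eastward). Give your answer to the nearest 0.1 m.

ΔE = -433.6 m

At φ = 47.689°, λ = 58.050°: sin φ = 0.739502, cos φ = 0.673155, sin λ = 0.848510, cos λ = 0.529179.
ΔE = −sin λ·ΔX + cos λ·ΔY = −(0.848510)·(567.5) + (0.529179)·(90.6) = -433.59 m.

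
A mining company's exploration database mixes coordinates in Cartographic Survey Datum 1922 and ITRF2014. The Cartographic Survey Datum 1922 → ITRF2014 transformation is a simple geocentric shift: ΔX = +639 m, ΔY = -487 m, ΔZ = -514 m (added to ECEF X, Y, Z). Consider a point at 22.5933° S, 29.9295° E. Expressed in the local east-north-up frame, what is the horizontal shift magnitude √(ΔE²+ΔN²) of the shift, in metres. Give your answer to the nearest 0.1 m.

At φ = -22.5933°, λ = 29.9295°: sin φ = -0.384187, cos φ = 0.923255, sin λ = 0.498934, cos λ = 0.866640.
ΔE = −sin λ·ΔX + cos λ·ΔY = −(0.498934)·(639) + (0.866640)·(-487) = -740.87 m.
ΔN = −sin φ cos λ·ΔX − sin φ sin λ·ΔY + cos φ·ΔZ = −(-0.384187)(0.866640)(639) − (-0.384187)(0.498934)(-487) + (0.923255)(-514) = -355.15 m.
Horizontal magnitude = √(ΔE² + ΔN²) = √((-740.87)² + (-355.15)²) = 821.60 m.

821.6 m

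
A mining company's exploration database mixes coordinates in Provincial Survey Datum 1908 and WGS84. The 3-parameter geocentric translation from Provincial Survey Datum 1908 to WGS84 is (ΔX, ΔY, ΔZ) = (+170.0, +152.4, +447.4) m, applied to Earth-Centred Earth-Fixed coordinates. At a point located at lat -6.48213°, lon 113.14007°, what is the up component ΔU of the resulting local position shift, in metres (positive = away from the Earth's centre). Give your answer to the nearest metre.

The local up (radial) axis is (cos φ cos λ, cos φ sin λ, sin φ), giving ΔU = -66.380 + 139.243 − 50.508 = 22.36 m.

ΔU = 22 m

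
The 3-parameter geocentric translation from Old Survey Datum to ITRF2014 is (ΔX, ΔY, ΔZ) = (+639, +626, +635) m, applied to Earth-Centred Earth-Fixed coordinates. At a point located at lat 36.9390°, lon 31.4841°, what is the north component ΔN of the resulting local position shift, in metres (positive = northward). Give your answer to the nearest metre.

ΔN = -16 m

The local north axis is (−sin φ cos λ, −sin φ sin λ, cos φ), giving ΔN = -327.483 − 196.477 + 507.540 = -16.42 m.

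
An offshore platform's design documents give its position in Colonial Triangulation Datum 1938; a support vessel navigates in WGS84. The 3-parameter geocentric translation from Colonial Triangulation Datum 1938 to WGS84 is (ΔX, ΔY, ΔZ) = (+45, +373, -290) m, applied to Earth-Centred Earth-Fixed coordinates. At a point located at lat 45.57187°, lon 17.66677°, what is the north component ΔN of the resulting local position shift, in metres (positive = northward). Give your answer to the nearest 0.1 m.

At φ = 45.57187°, λ = 17.66677°: sin φ = 0.714129, cos φ = 0.700014, sin λ = 0.303480, cos λ = 0.952838.
ΔN = −sin φ cos λ·ΔX − sin φ sin λ·ΔY + cos φ·ΔZ = −(0.714129)(0.952838)(45) − (0.714129)(0.303480)(373) + (0.700014)(-290) = -314.46 m.

ΔN = -314.5 m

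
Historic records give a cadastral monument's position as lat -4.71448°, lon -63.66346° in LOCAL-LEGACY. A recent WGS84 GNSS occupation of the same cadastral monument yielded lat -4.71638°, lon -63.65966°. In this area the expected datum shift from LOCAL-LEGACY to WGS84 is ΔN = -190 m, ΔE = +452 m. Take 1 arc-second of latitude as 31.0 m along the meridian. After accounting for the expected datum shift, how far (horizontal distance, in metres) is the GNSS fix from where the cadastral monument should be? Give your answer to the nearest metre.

37 m

Observed coordinate differences: Δφ = -0.00190°, Δλ = +0.00380°.
Converting to metres (1° lat = 111600 m, cos φ = 0.996617): observed ΔN = -212.0 m, observed ΔE = 422.6 m.
Subtracting the expected shift leaves a residual of -212.0 − (-190) = -22.0 m north and 422.6 − (452) = -29.4 m east.
Residual distance = √((-22.0)² + (-29.4)²) = 36.7 m.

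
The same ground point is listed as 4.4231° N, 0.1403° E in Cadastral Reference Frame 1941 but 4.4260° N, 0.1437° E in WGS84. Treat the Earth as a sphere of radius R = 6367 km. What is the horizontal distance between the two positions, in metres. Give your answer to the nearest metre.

Δφ = 4.4260° − 4.4231° = +0.0029°; Δλ = 0.1437° − 0.1403° = +0.0034°.
1° along a meridian = πR/180 = 111125 m.
ΔN = Δφ × 111125 = 322.3 m; ΔE = Δλ × 111125 × cos(4.4231°) = +0.0034 × 111125 × 0.997022 = 376.7 m.
Distance = √(ΔE² + ΔN²) = √(376.7² + 322.3²) = 495.7 m.

496 m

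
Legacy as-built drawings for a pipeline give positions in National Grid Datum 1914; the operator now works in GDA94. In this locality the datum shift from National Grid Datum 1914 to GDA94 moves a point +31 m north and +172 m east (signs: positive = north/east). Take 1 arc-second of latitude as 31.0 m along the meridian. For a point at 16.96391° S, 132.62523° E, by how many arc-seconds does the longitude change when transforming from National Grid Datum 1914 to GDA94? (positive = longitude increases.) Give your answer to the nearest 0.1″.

Δλ = 5.8″

At latitude -16.96391°, cos φ = 0.956489.
1″ of longitude at this latitude = 31.00 × cos φ = 29.6512 m, so Δλ = 172.0 / 29.6512 = 5.801″.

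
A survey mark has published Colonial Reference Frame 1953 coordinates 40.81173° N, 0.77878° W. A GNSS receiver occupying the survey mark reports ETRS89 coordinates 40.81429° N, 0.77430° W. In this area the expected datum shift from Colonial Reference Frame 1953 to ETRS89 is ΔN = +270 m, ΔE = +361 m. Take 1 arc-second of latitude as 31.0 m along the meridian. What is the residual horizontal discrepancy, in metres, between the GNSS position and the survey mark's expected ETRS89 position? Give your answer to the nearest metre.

Observed coordinate differences: Δφ = +0.00256°, Δλ = +0.00448°.
Converting to metres (1° lat = 111600 m, cos φ = 0.756861): observed ΔN = 285.7 m, observed ΔE = 378.4 m.
Subtracting the expected shift leaves a residual of 285.7 − (270) = 15.7 m north and 378.4 − (361) = 17.4 m east.
Residual distance = √(15.7² + 17.4²) = 23.4 m.

23 m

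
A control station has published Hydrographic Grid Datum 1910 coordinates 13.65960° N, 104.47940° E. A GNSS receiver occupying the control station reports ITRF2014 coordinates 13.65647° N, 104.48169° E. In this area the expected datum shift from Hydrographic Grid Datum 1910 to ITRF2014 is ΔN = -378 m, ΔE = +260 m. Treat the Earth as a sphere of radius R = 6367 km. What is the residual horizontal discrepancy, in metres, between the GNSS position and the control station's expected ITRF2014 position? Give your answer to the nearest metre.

Observed coordinate differences: Δφ = -0.00313°, Δλ = +0.00229°.
Converting to metres (1° lat = 111125 m, cos φ = 0.971716): observed ΔN = -347.8 m, observed ΔE = 247.3 m.
Subtracting the expected shift leaves a residual of -347.8 − (-378) = 30.2 m north and 247.3 − (260) = -12.7 m east.
Residual distance = √(30.2² + (-12.7)²) = 32.8 m.

33 m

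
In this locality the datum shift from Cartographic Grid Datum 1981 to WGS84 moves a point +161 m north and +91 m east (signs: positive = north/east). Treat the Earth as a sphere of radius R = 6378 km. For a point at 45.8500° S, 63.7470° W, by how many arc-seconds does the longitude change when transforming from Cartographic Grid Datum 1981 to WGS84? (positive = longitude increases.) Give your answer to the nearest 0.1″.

At latitude -45.8500°, cos φ = 0.696539.
One radian of longitude at latitude φ spans R cos φ, so Δλ = ΔE / (R cos φ) = 91.0 / (6378000 × 0.696539) = 2.0484e-05 rad = 4.225″.

Δλ = 4.2″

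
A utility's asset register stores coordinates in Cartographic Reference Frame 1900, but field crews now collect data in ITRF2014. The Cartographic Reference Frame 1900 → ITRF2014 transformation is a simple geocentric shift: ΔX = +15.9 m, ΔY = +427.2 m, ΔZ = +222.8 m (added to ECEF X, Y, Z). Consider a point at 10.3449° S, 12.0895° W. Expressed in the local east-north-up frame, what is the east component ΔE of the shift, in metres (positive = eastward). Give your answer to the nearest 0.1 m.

ΔE = 421.1 m

At φ = -10.3449°, λ = -12.0895°: sin φ = -0.179573, cos φ = 0.983745, sin λ = -0.209439, cos λ = 0.977822.
ΔE = −sin λ·ΔX + cos λ·ΔY = −(-0.209439)·(15.9) + (0.977822)·(427.2) = 421.06 m.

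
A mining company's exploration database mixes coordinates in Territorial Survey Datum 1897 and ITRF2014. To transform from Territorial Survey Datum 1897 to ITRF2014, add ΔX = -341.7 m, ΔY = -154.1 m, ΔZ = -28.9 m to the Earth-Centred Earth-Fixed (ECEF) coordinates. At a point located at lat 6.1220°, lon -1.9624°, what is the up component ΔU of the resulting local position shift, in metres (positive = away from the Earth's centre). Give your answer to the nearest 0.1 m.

ΔU = -337.4 m

The local up (radial) axis is (cos φ cos λ, cos φ sin λ, sin φ), giving ΔU = -339.552 + 5.247 − 3.082 = -337.39 m.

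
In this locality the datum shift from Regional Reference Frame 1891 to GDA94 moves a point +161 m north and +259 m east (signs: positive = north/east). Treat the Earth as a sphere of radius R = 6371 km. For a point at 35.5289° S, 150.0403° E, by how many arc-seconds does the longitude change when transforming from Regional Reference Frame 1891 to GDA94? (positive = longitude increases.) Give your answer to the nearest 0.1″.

Δλ = 10.3″

At latitude -35.5289°, cos φ = 0.813823.
One radian of longitude at latitude φ spans R cos φ, so Δλ = ΔE / (R cos φ) = 259.0 / (6371000 × 0.813823) = 4.9953e-05 rad = 10.304″.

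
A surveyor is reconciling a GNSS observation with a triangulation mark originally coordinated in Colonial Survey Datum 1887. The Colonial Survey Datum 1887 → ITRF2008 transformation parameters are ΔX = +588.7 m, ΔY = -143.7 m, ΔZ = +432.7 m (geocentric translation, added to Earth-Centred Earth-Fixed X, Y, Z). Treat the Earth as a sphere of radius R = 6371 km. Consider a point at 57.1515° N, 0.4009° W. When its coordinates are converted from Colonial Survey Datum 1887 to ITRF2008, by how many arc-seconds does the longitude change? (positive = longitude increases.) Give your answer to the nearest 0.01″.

sin φ = 0.840108, cos φ = 0.542420, sin λ = -0.006997, cos λ = 0.999976.
East component: ΔE = −sin λ·ΔX + cos λ·ΔY = −(-0.006997)(588.7) + (0.999976)(-143.7) = -139.58 m.
1° of latitude spans πR/180 = 111195 m; at latitude φ, 1° of longitude spans that × cos φ = 60314.3 m, so Δλ = -139.58 / 60314.3 × 3600 = -8.331″.

Δλ = -8.33″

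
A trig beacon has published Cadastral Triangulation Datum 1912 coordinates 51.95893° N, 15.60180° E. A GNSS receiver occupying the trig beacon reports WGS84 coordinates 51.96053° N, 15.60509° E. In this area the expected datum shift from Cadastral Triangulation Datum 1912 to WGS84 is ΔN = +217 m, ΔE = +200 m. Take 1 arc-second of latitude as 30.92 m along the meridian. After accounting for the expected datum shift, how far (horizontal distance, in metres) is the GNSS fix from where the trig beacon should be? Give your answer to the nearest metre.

Observed coordinate differences: Δφ = +0.00160°, Δλ = +0.00329°.
Converting to metres (1° lat = 111312 m, cos φ = 0.616226): observed ΔN = 178.1 m, observed ΔE = 225.7 m.
Subtracting the expected shift leaves a residual of 178.1 − (217) = -38.9 m north and 225.7 − (200) = 25.7 m east.
Residual distance = √((-38.9)² + 25.7²) = 46.6 m.

47 m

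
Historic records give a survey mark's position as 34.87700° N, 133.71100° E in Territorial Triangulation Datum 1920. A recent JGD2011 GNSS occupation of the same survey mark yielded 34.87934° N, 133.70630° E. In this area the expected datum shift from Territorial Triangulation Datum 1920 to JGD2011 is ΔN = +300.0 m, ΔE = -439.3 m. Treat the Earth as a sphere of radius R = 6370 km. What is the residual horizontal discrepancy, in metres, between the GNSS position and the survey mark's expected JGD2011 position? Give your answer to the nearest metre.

41 m

Observed coordinate differences: Δφ = +0.00234°, Δλ = -0.00470°.
Converting to metres (1° lat = 111177 m, cos φ = 0.820381): observed ΔN = 260.2 m, observed ΔE = -428.7 m.
Subtracting the expected shift leaves a residual of 260.2 − (300.0) = -39.8 m north and -428.7 − (-439.3) = 10.6 m east.
Residual distance = √((-39.8)² + 10.6²) = 41.2 m.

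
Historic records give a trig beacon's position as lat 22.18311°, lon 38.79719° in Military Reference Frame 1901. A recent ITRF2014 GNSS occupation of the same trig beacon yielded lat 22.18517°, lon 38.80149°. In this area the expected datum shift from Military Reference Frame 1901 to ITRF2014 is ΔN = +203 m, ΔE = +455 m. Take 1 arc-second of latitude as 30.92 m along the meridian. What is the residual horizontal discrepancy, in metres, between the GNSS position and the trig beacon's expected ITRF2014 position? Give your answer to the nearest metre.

Observed coordinate differences: Δφ = +0.00206°, Δλ = +0.00430°.
Converting to metres (1° lat = 111312 m, cos φ = 0.925982): observed ΔN = 229.3 m, observed ΔE = 443.2 m.
Subtracting the expected shift leaves a residual of 229.3 − (203) = 26.3 m north and 443.2 − (455) = -11.8 m east.
Residual distance = √(26.3² + (-11.8)²) = 28.8 m.

29 m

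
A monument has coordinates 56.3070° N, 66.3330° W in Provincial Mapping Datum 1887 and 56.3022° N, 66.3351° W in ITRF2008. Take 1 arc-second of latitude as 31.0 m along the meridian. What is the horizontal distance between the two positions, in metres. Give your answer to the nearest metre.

551 m

Δφ = 56.3022° − 56.3070° = -0.0048°; Δλ = -66.3351° − -66.3330° = -0.0021°.
1° of latitude = 3600 × 31.00 = 111600 m.
ΔN = Δφ × 111600 = -535.7 m; ΔE = Δλ × 111600 × cos(56.3070°) = -0.0021 × 111600 × 0.554743 = -130.0 m.
Distance = √(ΔE² + ΔN²) = √((-130.0)² + (-535.7)²) = 551.2 m.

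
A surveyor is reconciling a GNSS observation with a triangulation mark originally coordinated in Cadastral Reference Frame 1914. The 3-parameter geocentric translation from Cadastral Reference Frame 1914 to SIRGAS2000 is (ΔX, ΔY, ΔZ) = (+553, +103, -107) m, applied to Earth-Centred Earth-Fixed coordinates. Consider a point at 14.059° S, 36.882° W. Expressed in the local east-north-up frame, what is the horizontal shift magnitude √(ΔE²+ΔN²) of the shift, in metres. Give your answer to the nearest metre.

The local east axis at (φ, λ) is (−sin λ, cos λ, 0), so ΔE = −sin(-36.882°)·553 + cos(-36.882°)·103 = 414.28 m.
The local north axis is (−sin φ cos λ, −sin φ sin λ, cos φ), giving ΔN = 107.451 − 15.017 − 103.795 = -11.36 m.
Horizontal magnitude = √(ΔE² + ΔN²) = √(414.28² + (-11.36)²) = 414.44 m.

414 m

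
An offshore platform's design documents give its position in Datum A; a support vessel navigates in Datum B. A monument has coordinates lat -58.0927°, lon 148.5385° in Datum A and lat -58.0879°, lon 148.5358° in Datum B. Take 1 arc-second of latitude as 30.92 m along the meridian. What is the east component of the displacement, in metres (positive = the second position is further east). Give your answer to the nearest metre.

Δφ = -58.0879° − -58.0927° = +0.0048°; Δλ = 148.5358° − 148.5385° = -0.0027°.
1° of latitude = 3600 × 30.92 = 111312 m.
ΔN = Δφ × 111312 = 534.3 m; ΔE = Δλ × 111312 × cos(-58.0927°) = -0.0027 × 111312 × 0.528546 = -158.9 m.

ΔE = -159 m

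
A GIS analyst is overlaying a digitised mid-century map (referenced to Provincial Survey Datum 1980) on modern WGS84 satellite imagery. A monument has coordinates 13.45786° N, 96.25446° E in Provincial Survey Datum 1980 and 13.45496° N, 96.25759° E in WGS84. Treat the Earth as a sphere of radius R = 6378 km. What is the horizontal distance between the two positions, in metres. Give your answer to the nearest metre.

Δφ = 13.45496° − 13.45786° = -0.00290°; Δλ = 96.25759° − 96.25446° = +0.00313°.
1° along a meridian = πR/180 = 111317 m.
ΔN = Δφ × 111317 = -322.8 m; ΔE = Δλ × 111317 × cos(13.45786°) = +0.00313 × 111317 × 0.972541 = 338.9 m.
Distance = √(ΔE² + ΔN²) = √(338.9² + (-322.8)²) = 468.0 m.

468 m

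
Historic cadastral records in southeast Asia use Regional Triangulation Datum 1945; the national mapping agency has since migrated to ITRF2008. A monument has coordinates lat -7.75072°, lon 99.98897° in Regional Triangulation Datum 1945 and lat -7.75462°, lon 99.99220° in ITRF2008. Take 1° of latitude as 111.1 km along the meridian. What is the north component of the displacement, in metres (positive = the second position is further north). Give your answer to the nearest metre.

ΔN = -433 m

Δφ = -7.75462° − -7.75072° = -0.00390°; Δλ = 99.99220° − 99.98897° = +0.00323°.
ΔN = Δφ × 111100 = -433.3 m; ΔE = Δλ × 111100 × cos(-7.75072°) = +0.00323 × 111100 × 0.990864 = 355.6 m.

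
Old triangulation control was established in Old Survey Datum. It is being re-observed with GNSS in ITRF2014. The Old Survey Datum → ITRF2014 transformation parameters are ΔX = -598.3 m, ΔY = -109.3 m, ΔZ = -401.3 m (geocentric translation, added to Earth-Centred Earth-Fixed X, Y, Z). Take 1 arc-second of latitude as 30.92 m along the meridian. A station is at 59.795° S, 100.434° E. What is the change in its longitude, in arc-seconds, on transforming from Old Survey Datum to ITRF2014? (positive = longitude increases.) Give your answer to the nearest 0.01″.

sin φ = -0.864231, cos φ = 0.503095, sin λ = 0.983464, cos λ = -0.181103.
East component: ΔE = −sin λ·ΔX + cos λ·ΔY = −(0.983464)(-598.3) + (-0.181103)(-109.3) = 608.20 m.
1° of latitude spans 3600 × 30.92 = 111312 m; at latitude φ, 1° of longitude spans that × cos φ = 56000.6 m, so Δλ = 608.20 / 56000.6 × 3600 = 39.098″.

Δλ = 39.10″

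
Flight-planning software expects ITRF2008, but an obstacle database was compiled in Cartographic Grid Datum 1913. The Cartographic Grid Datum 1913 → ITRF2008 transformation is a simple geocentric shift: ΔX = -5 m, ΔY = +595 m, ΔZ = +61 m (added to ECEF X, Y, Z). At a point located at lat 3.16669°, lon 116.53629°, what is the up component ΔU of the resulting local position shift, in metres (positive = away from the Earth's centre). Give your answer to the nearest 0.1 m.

At φ = 3.16669°, λ = 116.53629°: sin φ = 0.055241, cos φ = 0.998473, sin λ = 0.894652, cos λ = -0.446765.
ΔU = cos φ cos λ·ΔX + cos φ sin λ·ΔY + sin φ·ΔZ = (0.998473)(-0.446765)(-5) + (0.998473)(0.894652)(595) + (0.055241)(61) = 537.10 m.

ΔU = 537.1 m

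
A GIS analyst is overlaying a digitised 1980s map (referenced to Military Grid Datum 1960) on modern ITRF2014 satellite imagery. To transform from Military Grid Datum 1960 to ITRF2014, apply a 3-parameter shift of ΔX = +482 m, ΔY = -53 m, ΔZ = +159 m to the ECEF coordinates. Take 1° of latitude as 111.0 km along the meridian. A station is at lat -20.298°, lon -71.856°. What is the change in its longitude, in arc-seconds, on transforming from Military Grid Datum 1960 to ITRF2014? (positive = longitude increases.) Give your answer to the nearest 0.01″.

Δλ = 15.27″

sin φ = -0.346903, cos φ = 0.937901, sin λ = -0.950277, cos λ = 0.311406.
East component: ΔE = −sin λ·ΔX + cos λ·ΔY = −(-0.950277)(482) + (0.311406)(-53) = 441.53 m.
1° of latitude spans 111000 m; at latitude φ, 1° of longitude spans that × cos φ = 104107.0 m, so Δλ = 441.53 / 104107.0 × 3600 = 15.268″.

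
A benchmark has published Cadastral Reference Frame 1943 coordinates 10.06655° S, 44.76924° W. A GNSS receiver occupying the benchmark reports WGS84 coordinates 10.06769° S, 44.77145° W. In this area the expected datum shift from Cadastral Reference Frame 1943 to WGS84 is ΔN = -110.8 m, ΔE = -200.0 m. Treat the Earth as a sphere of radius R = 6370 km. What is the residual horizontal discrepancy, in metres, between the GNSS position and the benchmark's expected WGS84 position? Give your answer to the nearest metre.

45 m

Observed coordinate differences: Δφ = -0.00114°, Δλ = -0.00221°.
Converting to metres (1° lat = 111177 m, cos φ = 0.984605): observed ΔN = -126.7 m, observed ΔE = -241.9 m.
Subtracting the expected shift leaves a residual of -126.7 − (-110.8) = -15.9 m north and -241.9 − (-200.0) = -41.9 m east.
Residual distance = √((-15.9)² + (-41.9)²) = 44.8 m.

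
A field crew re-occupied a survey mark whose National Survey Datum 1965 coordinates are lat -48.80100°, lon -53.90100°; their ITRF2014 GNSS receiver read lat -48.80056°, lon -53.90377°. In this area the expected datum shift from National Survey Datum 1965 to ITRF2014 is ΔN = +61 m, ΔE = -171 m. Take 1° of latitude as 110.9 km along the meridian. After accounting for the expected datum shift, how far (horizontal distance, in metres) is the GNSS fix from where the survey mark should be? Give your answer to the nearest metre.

Observed coordinate differences: Δφ = +0.00044°, Δλ = -0.00277°.
Converting to metres (1° lat = 110900 m, cos φ = 0.658676): observed ΔN = 48.8 m, observed ΔE = -202.3 m.
Subtracting the expected shift leaves a residual of 48.8 − (61) = -12.2 m north and -202.3 − (-171) = -31.3 m east.
Residual distance = √((-12.2)² + (-31.3)²) = 33.6 m.

34 m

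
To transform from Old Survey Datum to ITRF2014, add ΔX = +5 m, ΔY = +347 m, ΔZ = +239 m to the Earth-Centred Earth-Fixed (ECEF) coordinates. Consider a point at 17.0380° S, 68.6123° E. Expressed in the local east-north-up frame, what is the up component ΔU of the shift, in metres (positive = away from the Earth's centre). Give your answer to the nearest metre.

The local up (radial) axis is (cos φ cos λ, cos φ sin λ, sin φ), giving ΔU = 1.743 + 308.923 − 70.028 = 240.64 m.

ΔU = 241 m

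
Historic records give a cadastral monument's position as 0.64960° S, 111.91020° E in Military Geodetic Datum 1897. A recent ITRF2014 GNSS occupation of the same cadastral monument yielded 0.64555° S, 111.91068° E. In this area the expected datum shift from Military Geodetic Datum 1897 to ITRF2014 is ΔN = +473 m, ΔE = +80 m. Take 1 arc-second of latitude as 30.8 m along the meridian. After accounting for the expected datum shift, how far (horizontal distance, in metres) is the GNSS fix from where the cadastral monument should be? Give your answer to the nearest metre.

Observed coordinate differences: Δφ = +0.00405°, Δλ = +0.00048°.
Converting to metres (1° lat = 110880 m, cos φ = 0.999936): observed ΔN = 449.1 m, observed ΔE = 53.2 m.
Subtracting the expected shift leaves a residual of 449.1 − (473) = -23.9 m north and 53.2 − (80) = -26.8 m east.
Residual distance = √((-23.9)² + (-26.8)²) = 35.9 m.

36 m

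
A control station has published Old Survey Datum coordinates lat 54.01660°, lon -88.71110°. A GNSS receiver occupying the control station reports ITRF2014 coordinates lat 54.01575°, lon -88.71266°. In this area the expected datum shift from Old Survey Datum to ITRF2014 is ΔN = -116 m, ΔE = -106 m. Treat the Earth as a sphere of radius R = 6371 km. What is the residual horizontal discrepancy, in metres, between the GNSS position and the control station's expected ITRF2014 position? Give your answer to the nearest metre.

22 m

Observed coordinate differences: Δφ = -0.00085°, Δλ = -0.00156°.
Converting to metres (1° lat = 111195 m, cos φ = 0.587551): observed ΔN = -94.5 m, observed ΔE = -101.9 m.
Subtracting the expected shift leaves a residual of -94.5 − (-116) = 21.5 m north and -101.9 − (-106) = 4.1 m east.
Residual distance = √(21.5² + 4.1²) = 21.9 m.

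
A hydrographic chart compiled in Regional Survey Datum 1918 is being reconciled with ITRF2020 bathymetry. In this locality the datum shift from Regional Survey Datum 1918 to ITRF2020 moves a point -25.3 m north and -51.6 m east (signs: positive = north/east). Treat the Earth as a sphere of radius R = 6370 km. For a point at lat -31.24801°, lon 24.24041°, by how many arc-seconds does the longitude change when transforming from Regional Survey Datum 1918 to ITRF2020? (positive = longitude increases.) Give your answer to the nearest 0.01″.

At latitude -31.24801°, cos φ = 0.854930.
One radian of longitude at latitude φ spans R cos φ, so Δλ = ΔE / (R cos φ) = -51.6 / (6370000 × 0.854930) = -9.4750e-06 rad = -1.954″.

Δλ = -1.95″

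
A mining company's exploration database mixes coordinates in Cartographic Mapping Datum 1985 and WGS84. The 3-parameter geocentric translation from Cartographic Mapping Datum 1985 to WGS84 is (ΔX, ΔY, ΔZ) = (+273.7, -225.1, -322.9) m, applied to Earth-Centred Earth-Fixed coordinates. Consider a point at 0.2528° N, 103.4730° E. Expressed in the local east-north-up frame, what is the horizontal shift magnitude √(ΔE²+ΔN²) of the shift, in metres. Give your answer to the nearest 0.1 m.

386.2 m

The local east axis at (φ, λ) is (−sin λ, cos λ, 0), so ΔE = −sin(103.4730°)·273.7 + cos(103.4730°)·(-225.1) = -213.72 m.
The local north axis is (−sin φ cos λ, −sin φ sin λ, cos φ), giving ΔN = 0.281 + 0.966 − 322.897 = -321.65 m.
Horizontal magnitude = √(ΔE² + ΔN²) = √((-213.72)² + (-321.65)²) = 386.18 m.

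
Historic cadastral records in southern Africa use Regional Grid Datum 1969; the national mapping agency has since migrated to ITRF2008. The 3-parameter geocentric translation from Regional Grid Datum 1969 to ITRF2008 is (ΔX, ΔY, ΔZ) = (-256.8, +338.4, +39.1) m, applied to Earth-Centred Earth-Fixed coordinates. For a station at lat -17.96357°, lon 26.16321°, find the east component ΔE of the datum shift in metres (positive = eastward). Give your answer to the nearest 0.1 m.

At φ = -17.96357°, λ = 26.16321°: sin φ = -0.308412, cos φ = 0.951253, sin λ = 0.440930, cos λ = 0.897542.
ΔE = −sin λ·ΔX + cos λ·ΔY = −(0.440930)·(-256.8) + (0.897542)·(338.4) = 416.96 m.

ΔE = 417.0 m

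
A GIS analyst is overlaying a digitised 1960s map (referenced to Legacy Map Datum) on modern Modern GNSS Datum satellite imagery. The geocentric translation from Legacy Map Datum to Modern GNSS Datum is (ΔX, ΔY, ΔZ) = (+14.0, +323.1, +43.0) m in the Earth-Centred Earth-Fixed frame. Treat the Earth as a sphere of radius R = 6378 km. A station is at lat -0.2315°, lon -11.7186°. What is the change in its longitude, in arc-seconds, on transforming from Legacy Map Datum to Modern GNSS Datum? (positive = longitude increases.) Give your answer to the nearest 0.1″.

Δλ = 10.3″

sin φ = -0.004040, cos φ = 0.999992, sin λ = -0.203105, cos λ = 0.979157.
East component: ΔE = −sin λ·ΔX + cos λ·ΔY = −(-0.203105)(14.0) + (0.979157)(323.1) = 319.21 m.
1° of latitude spans πR/180 = 111317 m; at latitude φ, 1° of longitude spans that × cos φ = 111316.2 m, so Δλ = 319.21 / 111316.2 × 3600 = 10.323″.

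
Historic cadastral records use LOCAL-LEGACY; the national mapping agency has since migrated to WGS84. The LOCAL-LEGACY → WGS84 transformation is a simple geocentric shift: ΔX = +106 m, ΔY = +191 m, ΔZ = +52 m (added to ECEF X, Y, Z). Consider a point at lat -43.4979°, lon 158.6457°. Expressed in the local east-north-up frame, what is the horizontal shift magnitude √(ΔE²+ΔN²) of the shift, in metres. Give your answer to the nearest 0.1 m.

217.2 m

At φ = -43.4979°, λ = 158.6457°: sin φ = -0.688328, cos φ = 0.725400, sin λ = 0.364134, cos λ = -0.931347.
ΔE = −sin λ·ΔX + cos λ·ΔY = −(0.364134)·(106) + (-0.931347)·(191) = -216.49 m.
ΔN = −sin φ cos λ·ΔX − sin φ sin λ·ΔY + cos φ·ΔZ = −(-0.688328)(-0.931347)(106) − (-0.688328)(0.364134)(191) + (0.725400)(52) = 17.64 m.
Horizontal magnitude = √(ΔE² + ΔN²) = √((-216.49)² + 17.64²) = 217.20 m.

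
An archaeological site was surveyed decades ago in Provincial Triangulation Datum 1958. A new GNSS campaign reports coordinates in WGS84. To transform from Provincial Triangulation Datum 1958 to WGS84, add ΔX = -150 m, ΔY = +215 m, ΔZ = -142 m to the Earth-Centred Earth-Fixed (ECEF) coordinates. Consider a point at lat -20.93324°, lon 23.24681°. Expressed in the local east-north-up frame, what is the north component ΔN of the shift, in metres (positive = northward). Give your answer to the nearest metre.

ΔN = -152 m

At φ = -20.93324°, λ = 23.24681°: sin φ = -0.357280, cos φ = 0.933997, sin λ = 0.394693, cos λ = 0.918813.
ΔN = −sin φ cos λ·ΔX − sin φ sin λ·ΔY + cos φ·ΔZ = −(-0.357280)(0.918813)(-150) − (-0.357280)(0.394693)(215) + (0.933997)(-142) = -151.55 m.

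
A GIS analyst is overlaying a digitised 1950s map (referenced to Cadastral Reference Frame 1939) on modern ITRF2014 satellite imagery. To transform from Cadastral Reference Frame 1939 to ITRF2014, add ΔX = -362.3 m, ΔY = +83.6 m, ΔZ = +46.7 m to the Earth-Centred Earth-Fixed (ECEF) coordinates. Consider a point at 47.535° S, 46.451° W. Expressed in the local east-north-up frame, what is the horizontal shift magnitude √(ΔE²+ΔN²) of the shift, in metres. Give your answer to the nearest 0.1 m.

At φ = -47.535°, λ = -46.451°: sin φ = -0.737690, cos φ = 0.675140, sin λ = -0.724785, cos λ = 0.688975.
ΔE = −sin λ·ΔX + cos λ·ΔY = −(-0.724785)·(-362.3) + (0.688975)·(83.6) = -204.99 m.
ΔN = −sin φ cos λ·ΔX − sin φ sin λ·ΔY + cos φ·ΔZ = −(-0.737690)(0.688975)(-362.3) − (-0.737690)(-0.724785)(83.6) + (0.675140)(46.7) = -197.31 m.
Horizontal magnitude = √(ΔE² + ΔN²) = √((-204.99)² + (-197.31)²) = 284.52 m.

284.5 m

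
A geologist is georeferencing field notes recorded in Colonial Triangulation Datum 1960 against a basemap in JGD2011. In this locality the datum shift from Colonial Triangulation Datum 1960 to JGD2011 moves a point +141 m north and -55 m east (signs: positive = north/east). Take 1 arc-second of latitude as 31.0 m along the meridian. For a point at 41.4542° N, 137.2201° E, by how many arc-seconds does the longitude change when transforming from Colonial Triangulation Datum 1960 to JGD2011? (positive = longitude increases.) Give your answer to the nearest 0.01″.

Δλ = -2.37″

At latitude 41.4542°, cos φ = 0.749485.
1″ of longitude at this latitude = 31.00 × cos φ = 23.2340 m, so Δλ = -55.0 / 23.2340 = -2.367″.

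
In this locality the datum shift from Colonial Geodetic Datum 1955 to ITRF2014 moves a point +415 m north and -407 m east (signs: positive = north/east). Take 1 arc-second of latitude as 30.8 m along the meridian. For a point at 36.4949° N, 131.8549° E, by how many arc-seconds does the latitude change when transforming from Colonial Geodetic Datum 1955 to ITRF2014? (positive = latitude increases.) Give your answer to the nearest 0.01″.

Δφ = 13.47″

1″ of latitude = 30.80 m, so Δφ = 415.0 / 30.80 = 13.474″.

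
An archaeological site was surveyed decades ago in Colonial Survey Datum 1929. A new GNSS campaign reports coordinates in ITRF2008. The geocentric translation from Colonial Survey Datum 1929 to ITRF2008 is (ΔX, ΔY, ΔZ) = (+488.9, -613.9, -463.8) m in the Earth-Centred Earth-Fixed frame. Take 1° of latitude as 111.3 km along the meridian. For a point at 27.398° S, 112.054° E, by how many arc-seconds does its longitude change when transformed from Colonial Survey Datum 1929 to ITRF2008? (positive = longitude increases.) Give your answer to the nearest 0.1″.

sin φ = -0.460169, cos φ = 0.887831, sin λ = 0.926830, cos λ = -0.375480.
East component: ΔE = −sin λ·ΔX + cos λ·ΔY = −(0.926830)(488.9) + (-0.375480)(-613.9) = -222.62 m.
1° of latitude spans 111300 m; at latitude φ, 1° of longitude spans that × cos φ = 98815.6 m, so Δλ = -222.62 / 98815.6 × 3600 = -8.110″.

Δλ = -8.1″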